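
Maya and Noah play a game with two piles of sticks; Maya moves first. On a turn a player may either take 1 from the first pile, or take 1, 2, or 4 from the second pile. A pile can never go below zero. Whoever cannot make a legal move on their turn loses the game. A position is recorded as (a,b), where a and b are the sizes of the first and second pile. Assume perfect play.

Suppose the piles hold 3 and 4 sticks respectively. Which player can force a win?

Noah wins.

Compute win/loss labels from the base case upward. A position with no move is L. Any other position is W if it can reach an L in one move, else L.
No move ever increases a pile, so every position that can arise here has a ≤ 3 and b ≤ 4; it is enough to label the cells with 0 ≤ a ≤ 3 and 0 ≤ b ≤ 4.
Every move lowers a or b (never raises either), so fill the grid row by row in increasing a, and left to right within a row: each cell's successors are then already labelled.
      b=0  b=1  b=2  b=3  b=4
a=0:    L    W    W    L    W
a=1:    W    L    W    W    L
a=2:    L    W    W    L    W
a=3:    W    L    W    W    L
Cells with no legal move (terminal, hence L): (0,0).
The remaining L cells, each justified by listing all of its moves:
(0,3): →(0,2)(W), (0,1)(W) — all W, so L
(1,1): →(0,1)(W), (1,0)(W) — all W, so L
(1,4): →(0,4)(W), (1,3)(W), (1,2)(W), (1,0)(W) — all W, so L
(2,0): →(1,0)(W) only, which is W, so L
(2,3): →(1,3)(W), (2,2)(W), (2,1)(W) — all W, so L
(3,1): →(2,1)(W), (3,0)(W) — all W, so L
(3,4): →(2,4)(W), (3,3)(W), (3,2)(W), (3,0)(W) — all W, so L
Every other cell has at least one move into one of the L cells above, so it is W.
The starting position (3,4) is L: whatever Maya does, the opponent receives a W position.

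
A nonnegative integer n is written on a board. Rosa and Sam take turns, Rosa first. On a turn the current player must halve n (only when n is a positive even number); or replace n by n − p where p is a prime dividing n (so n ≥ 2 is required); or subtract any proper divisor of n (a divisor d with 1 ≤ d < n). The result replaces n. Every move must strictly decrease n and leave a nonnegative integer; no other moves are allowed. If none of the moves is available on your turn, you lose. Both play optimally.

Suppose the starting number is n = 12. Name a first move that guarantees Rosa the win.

Move to 9.

Classify positions by backward induction: terminal positions (no move available) are L. From any other position, the mover wins iff some move reaches an L.
n=0: no move → L
n=1: no move → L
n=2: can move to 0, which is L ⇒ W
n=3: can move to 0, which is L ⇒ W
n=4: moves to 2(W), 3(W); every one is W ⇒ L
n=5: can move to 0, which is L ⇒ W
n=6: can move to 4, which is L ⇒ W
n=7: can move to 0, which is L ⇒ W
n=8: can move to 4, which is L ⇒ W
n=9: moves to 6(W), 8(W); every one is W ⇒ L
n=10: can move to 9, which is L ⇒ W
n=11: can move to 0, which is L ⇒ W
n=12: can move to 9, which is L ⇒ W
From 12, the L positions reachable in one move are: 9.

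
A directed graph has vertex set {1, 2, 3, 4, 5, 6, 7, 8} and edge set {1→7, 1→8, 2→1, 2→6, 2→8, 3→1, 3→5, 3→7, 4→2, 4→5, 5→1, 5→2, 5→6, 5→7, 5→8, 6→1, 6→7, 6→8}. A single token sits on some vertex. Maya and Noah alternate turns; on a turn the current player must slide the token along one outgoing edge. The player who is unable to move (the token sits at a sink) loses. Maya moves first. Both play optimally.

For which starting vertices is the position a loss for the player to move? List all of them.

Compute win/loss labels from the base case upward. A position with no move is L. Any other position is W if it can reach an L in one move, else L.
Every edge goes from a vertex to one that appears earlier in the order 8, 7, 1, 6, 2, 5, 3, 4, so processing vertices in that order labels each vertex after all of its successors.
8: no outgoing edge → L
7: no outgoing edge → L
1: →7(L), so W
6: →7(L), so W
2: →8(L), so W
5: →7(L), so W
3: →7(L), so W
4: →5(W), 2(W) — all W, so L
The losing starting vertices are exactly the entries labelled L in this table (3 of them).

4, 7, 8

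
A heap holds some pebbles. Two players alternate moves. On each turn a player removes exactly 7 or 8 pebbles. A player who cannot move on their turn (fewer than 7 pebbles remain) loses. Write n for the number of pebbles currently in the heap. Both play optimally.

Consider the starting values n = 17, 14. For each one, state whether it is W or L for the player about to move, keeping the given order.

17: L, 14: W

Use the standard recursion: the mover loses at a terminal position; elsewhere, the mover wins exactly when some move hands the opponent an L position.
n=0: no move → L
n=1: no move → L
n=2: no move → L
n=3: no move → L
n=4: no move → L
n=5: no move → L
n=6: no move → L
n=7: can move to 0, which is L ⇒ W
n=8: can move to 1, which is L ⇒ W
n=9: can move to 2, which is L ⇒ W
n=10: can move to 3, which is L ⇒ W
n=11: can move to 4, which is L ⇒ W
n=12: can move to 5, which is L ⇒ W
n=13: can move to 6, which is L ⇒ W
n=14: can move to 6, which is L ⇒ W
n=15: moves to 8(W), 7(W); every one is W ⇒ L
n=16: moves to 9(W), 8(W); every one is W ⇒ L
n=17: moves to 10(W), 9(W); every one is W ⇒ L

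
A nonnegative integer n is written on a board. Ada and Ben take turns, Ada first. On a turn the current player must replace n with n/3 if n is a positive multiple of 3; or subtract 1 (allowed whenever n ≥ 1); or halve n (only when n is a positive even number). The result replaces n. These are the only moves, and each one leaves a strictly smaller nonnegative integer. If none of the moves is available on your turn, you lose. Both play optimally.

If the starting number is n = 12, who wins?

Ada wins.

Work bottom-up. With no move the player to move loses. Otherwise the position is W if at least one move leads to an L position for the opponent, and L if every move leads to a W.
n=0: no move → L
n=1: can move to 0, which is L ⇒ W
n=2: the only move is to 1(W), a W ⇒ L
n=3: can move to 2, which is L ⇒ W
n=4: can move to 2, which is L ⇒ W
n=5: the only move is to 4(W), a W ⇒ L
n=6: can move to 2, which is L ⇒ W
n=7: the only move is to 6(W), a W ⇒ L
n=8: can move to 7, which is L ⇒ W
n=9: moves to 3(W), 8(W); every one is W ⇒ L
n=10: can move to 5, which is L ⇒ W
n=11: the only move is to 10(W), a W ⇒ L
n=12: can move to 11, which is L ⇒ W
From 12 Ada can move to 11, reaching an L position.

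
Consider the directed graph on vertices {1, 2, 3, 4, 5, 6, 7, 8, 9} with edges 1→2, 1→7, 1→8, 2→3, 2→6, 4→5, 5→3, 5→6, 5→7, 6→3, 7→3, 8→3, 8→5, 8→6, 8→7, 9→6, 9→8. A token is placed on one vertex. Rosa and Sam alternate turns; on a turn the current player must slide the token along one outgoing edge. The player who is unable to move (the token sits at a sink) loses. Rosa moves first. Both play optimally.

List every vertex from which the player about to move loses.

1, 3, 4, 9

Label each position W (a win for the player to move) or L (a loss). A position with no legal move is L; any other position is W exactly when some move reaches an L, and L when every move reaches a W.
Every edge goes from a vertex to one that appears earlier in the order 3, 7, 6, 5, 8, 9, 2, 1, 4, so processing vertices in that order labels each vertex after all of its successors.
3: no outgoing edge → L
7: reaches L-position 3 → W
6: reaches L-position 3 → W
5: reaches L-position 3 → W
8: reaches L-position 3 → W
9: only reaches 8(W), 6(W), all W → L
2: reaches L-position 3 → W
1: only reaches 2(W), 8(W), 7(W), all W → L
4: only reaches 5(W), which is W → L
The losing starting vertices are exactly the entries labelled L in this table (4 of them).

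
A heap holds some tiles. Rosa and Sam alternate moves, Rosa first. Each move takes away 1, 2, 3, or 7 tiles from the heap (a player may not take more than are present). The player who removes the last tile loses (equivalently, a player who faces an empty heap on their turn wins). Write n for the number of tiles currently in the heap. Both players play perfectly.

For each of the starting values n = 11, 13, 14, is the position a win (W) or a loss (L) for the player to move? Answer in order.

11: W, 13: L, 14: W

Build the W/L table. Terminal = W. A non-terminal position is W if it has a move to some L; otherwise it is L.
n=0: no move; the opponent has just taken the last tile and therefore loses → W
n=1: only reaches 0(W), which is W → L
n=2: reaches L-position 1 → W
n=3: reaches L-position 1 → W
n=4: reaches L-position 1 → W
n=5: only reaches 4(W), 3(W), 2(W), all W → L
n=6: reaches L-position 5 → W
n=7: reaches L-position 5 → W
n=8: reaches L-position 5 → W
n=9: only reaches 8(W), 7(W), 6(W), 2(W), all W → L
n=10: reaches L-position 9 → W
n=11: reaches L-position 9 → W
n=12: reaches L-position 9 → W
n=13: only reaches 12(W), 11(W), 10(W), 6(W), all W → L
n=14: reaches L-position 13 → W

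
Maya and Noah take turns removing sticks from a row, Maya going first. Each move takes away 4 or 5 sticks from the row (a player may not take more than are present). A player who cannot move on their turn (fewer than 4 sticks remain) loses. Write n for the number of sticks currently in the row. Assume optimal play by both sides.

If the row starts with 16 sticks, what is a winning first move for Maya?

Label each position W (a win for the player to move) or L (a loss). A position with no legal move is L; any other position is W exactly when some move reaches an L, and L when every move reaches a W.
n=0: no move → L
n=1: no move → L
n=2: no move → L
n=3: no move → L
n=4: reaches L-position 0 → W
n=5: reaches L-position 1 → W
n=6: reaches L-position 2 → W
n=7: reaches L-position 3 → W
n=8: reaches L-position 3 → W
n=9: only reaches 5(W), 4(W), all W → L
n=10: only reaches 6(W), 5(W), all W → L
n=11: only reaches 7(W), 6(W), all W → L
n=12: only reaches 8(W), 7(W), all W → L
n=13: reaches L-position 9 → W
n=14: reaches L-position 10 → W
n=15: reaches L-position 11 → W
n=16: reaches L-position 12 → W
From 16, the L positions reachable in one move are: 12, 11. Any move reaching one of these is winning.

Remove 4, leaving 12.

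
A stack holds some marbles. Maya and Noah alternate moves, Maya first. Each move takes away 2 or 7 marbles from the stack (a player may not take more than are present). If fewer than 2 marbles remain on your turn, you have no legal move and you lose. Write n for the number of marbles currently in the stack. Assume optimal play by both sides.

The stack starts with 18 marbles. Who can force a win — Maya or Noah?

Noah wins.

Compute win/loss labels from the base case upward. A position with no move is L. Any other position is W if it can reach an L in one move, else L.
n=0: no move → L
n=1: no move → L
n=2: W (go to 0, an L position)
n=3: W (go to 1, an L position)
n=4: L (sole option 2(W) is W)
n=5: L (sole option 3(W) is W)
n=6: W (go to 4, an L position)
n=7: W (go to 5, an L position)
n=8: W (go to 1, an L position)
n=9: L (options 7(W), 2(W) are all W)
n=10: L (options 8(W), 3(W) are all W)
n=11: W (go to 9, an L position)
n=12: W (go to 10, an L position)
n=13: L (options 11(W), 6(W) are all W)
n=14: L (options 12(W), 7(W) are all W)
n=15: W (go to 13, an L position)
n=16: W (go to 14, an L position)
n=17: W (go to 10, an L position)
n=18: L (options 16(W), 11(W) are all W)
The starting position 18 is L: whatever Maya does, the opponent receives a W position.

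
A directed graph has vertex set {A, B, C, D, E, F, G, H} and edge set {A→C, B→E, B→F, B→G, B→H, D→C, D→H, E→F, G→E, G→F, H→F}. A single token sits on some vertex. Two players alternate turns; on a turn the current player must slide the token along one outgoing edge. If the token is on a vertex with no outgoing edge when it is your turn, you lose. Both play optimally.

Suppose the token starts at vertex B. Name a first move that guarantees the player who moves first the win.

Work bottom-up. With no move the player to move loses. Otherwise the position is W if at least one move leads to an L position for the opponent, and L if every move leads to a W.
Every edge goes from a vertex to one that appears earlier in the order C, F, H, E, D, G, B, A, so processing vertices in that order labels each vertex after all of its successors.
C: no outgoing edge → L
F: no outgoing edge → L
H: can move to F, which is L ⇒ W
E: can move to F, which is L ⇒ W
D: can move to C, which is L ⇒ W
G: can move to F, which is L ⇒ W
B: can move to F, which is L ⇒ W
A: can move to C, which is L ⇒ W
From B, the L positions reachable in one move are: F.

Move to F.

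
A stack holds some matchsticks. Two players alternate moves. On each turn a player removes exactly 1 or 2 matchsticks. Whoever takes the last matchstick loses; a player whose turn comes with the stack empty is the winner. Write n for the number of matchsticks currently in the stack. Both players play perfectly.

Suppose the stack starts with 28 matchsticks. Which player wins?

Work bottom-up. With no move the player to move wins. Otherwise the position is W if at least one move leads to an L position for the opponent, and L if every move leads to a W.
n=0: no move; the opponent has just taken the last matchstick and therefore loses → W
n=1: only reaches 0(W), which is W → L
n=2: reaches L-position 1 → W
n=3: reaches L-position 1 → W
n=4: only reaches 3(W), 2(W), all W → L
n=5: reaches L-position 4 → W
n=6: reaches L-position 4 → W
n=7: only reaches 6(W), 5(W), all W → L
n=8: reaches L-position 7 → W
n=9: reaches L-position 7 → W
n=10: only reaches 9(W), 8(W), all W → L
n=11: reaches L-position 10 → W
n=12: reaches L-position 10 → W
n=13: only reaches 12(W), 11(W), all W → L
n=14: reaches L-position 13 → W
n=15: reaches L-position 13 → W
n=16: only reaches 15(W), 14(W), all W → L
n=17: reaches L-position 16 → W
n=18: reaches L-position 16 → W
n=19: only reaches 18(W), 17(W), all W → L
n=20: reaches L-position 19 → W
n=21: reaches L-position 19 → W
n=22: only reaches 21(W), 20(W), all W → L
n=23: reaches L-position 22 → W
n=24: reaches L-position 22 → W
n=25: only reaches 24(W), 23(W), all W → L
n=26: reaches L-position 25 → W
n=27: reaches L-position 25 → W
n=28: only reaches 27(W), 26(W), all W → L
Every move from 28 reaches a W position, so the mover loses.

The second player wins.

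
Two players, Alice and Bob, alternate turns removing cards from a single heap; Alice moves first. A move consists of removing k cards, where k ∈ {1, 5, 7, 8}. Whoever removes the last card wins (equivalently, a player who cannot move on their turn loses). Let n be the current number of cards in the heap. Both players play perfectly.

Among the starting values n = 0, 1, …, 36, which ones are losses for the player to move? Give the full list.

0, 2, 4, 6, 15, 17, 19, 21, 30, 32, 34, 36

Work bottom-up. With no move the player to move loses. Otherwise the position is W if at least one move leads to an L position for the opponent, and L if every move leads to a W.
n=0: no move → L
n=1: W (go to 0, an L position)
n=2: L (sole option 1(W) is W)
n=3: W (go to 2, an L position)
n=4: L (sole option 3(W) is W)
n=5: W (go to 4, an L position)
n=6: L (options 5(W), 1(W) are all W)
n=7: W (go to 6, an L position)
n=8: W (go to 0, an L position)
n=9: W (go to 4, an L position)
n=10: W (go to 2, an L position)
n=11: W (go to 6, an L position)
n=12: W (go to 4, an L position)
n=13: W (go to 6, an L position)
n=14: W (go to 6, an L position)
n=15: L (options 14(W), 10(W), 8(W), 7(W) are all W)
n=16: W (go to 15, an L position)
n=17: L (options 16(W), 12(W), 10(W), 9(W) are all W)
n=18: W (go to 17, an L position)
n=19: L (options 18(W), 14(W), 12(W), 11(W) are all W)
n=20: W (go to 19, an L position)
n=21: L (options 20(W), 16(W), 14(W), 13(W) are all W)
n=22: W (go to 21, an L position)
n=23: W (go to 15, an L position)
n=24: W (go to 19, an L position)
n=25: W (go to 17, an L position)
n=26: W (go to 21, an L position)
n=27: W (go to 19, an L position)
n=28: W (go to 21, an L position)
n=29: W (go to 21, an L position)
n=30: L (options 29(W), 25(W), 23(W), 22(W) are all W)
n=31: W (go to 30, an L position)
n=32: L (options 31(W), 27(W), 25(W), 24(W) are all W)
n=33: W (go to 32, an L position)
n=34: L (options 33(W), 29(W), 27(W), 26(W) are all W)
n=35: W (go to 34, an L position)
n=36: L (options 35(W), 31(W), 29(W), 28(W) are all W)
The losing starting values of n are exactly the entries labelled L in this table (12 of them).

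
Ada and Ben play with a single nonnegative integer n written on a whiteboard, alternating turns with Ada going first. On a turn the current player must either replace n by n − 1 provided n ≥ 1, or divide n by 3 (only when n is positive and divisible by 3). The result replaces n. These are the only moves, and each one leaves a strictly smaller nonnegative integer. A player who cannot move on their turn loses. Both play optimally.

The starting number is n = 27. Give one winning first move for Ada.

Build the W/L table. Terminal = L. A non-terminal position is W if it has a move to some L; otherwise it is L.
n=0: no move → L
n=1: W (go to 0, an L position)
n=2: L (sole option 1(W) is W)
n=3: W (go to 2, an L position)
n=4: L (sole option 3(W) is W)
n=5: W (go to 4, an L position)
n=6: W (go to 2, an L position)
n=7: L (sole option 6(W) is W)
n=8: W (go to 7, an L position)
n=9: L (options 3(W), 8(W) are all W)
n=10: W (go to 9, an L position)
n=11: L (sole option 10(W) is W)
n=12: W (go to 4, an L position)
n=13: L (sole option 12(W) is W)
n=14: W (go to 13, an L position)
n=15: L (options 5(W), 14(W) are all W)
n=16: W (go to 15, an L position)
n=17: L (sole option 16(W) is W)
n=18: W (go to 17, an L position)
n=19: L (sole option 18(W) is W)
n=20: W (go to 19, an L position)
n=21: W (go to 7, an L position)
n=22: L (sole option 21(W) is W)
n=23: W (go to 22, an L position)
n=24: L (options 8(W), 23(W) are all W)
n=25: W (go to 24, an L position)
n=26: L (sole option 25(W) is W)
n=27: W (go to 9, an L position)
From 27, the L positions reachable in one move are: 9, 26. Any move reaching one of these is winning.

Move to 9.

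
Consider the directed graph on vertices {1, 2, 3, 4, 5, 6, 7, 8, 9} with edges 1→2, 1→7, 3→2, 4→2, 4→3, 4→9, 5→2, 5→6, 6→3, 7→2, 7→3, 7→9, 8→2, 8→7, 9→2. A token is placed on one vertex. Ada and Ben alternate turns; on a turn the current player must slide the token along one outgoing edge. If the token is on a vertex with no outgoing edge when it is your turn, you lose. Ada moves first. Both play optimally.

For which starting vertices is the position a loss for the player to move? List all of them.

2, 6

Use the standard recursion: the mover loses at a terminal position; elsewhere, the mover wins exactly when some move hands the opponent an L position.
Every edge goes from a vertex to one that appears earlier in the order 2, 9, 3, 4, 7, 6, 1, 8, 5, so processing vertices in that order labels each vertex after all of its successors.
2: no outgoing edge → L
9: can move to 2, which is L ⇒ W
3: can move to 2, which is L ⇒ W
4: can move to 2, which is L ⇒ W
7: can move to 2, which is L ⇒ W
6: the only move is to 3(W), a W ⇒ L
1: can move to 2, which is L ⇒ W
8: can move to 2, which is L ⇒ W
5: can move to 6, which is L ⇒ W
The losing starting vertices are exactly the entries labelled L in this table (2 of them).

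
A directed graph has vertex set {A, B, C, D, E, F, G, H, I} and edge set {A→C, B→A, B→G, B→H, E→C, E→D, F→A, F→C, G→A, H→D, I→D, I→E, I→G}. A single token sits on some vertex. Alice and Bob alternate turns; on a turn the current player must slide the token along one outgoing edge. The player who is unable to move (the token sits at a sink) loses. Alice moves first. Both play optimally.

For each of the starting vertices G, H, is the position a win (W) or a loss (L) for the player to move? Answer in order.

Positions with no move are L. A position that does have a move is losing for the player to move precisely when every available move leads to a winning position for the opponent. Fill in the labels:
Every edge goes from a vertex to one that appears earlier in the order D, C, H, A, F, E, G, I, B, so processing vertices in that order labels each vertex after all of its successors.
D: no outgoing edge → L
C: no outgoing edge → L
H: W (go to D, an L position)
A: W (go to C, an L position)
F: W (go to C, an L position)
E: W (go to C, an L position)
G: L (sole option A(W) is W)
I: W (go to G, an L position)
B: W (go to G, an L position)

G: L, H: W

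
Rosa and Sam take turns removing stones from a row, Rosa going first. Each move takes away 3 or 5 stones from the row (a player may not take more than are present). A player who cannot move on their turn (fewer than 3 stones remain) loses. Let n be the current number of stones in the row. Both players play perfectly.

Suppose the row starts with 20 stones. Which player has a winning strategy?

Rosa wins.

Work bottom-up. With no move the player to move loses. Otherwise the position is W if at least one move leads to an L position for the opponent, and L if every move leads to a W.
n=0: no move → L
n=1: no move → L
n=2: no move → L
n=3: reaches L-position 0 → W
n=4: reaches L-position 1 → W
n=5: reaches L-position 2 → W
n=6: reaches L-position 1 → W
n=7: reaches L-position 2 → W
n=8: only reaches 5(W), 3(W), all W → L
n=9: only reaches 6(W), 4(W), all W → L
n=10: only reaches 7(W), 5(W), all W → L
n=11: reaches L-position 8 → W
n=12: reaches L-position 9 → W
n=13: reaches L-position 10 → W
n=14: reaches L-position 9 → W
n=15: reaches L-position 10 → W
n=16: only reaches 13(W), 11(W), all W → L
n=17: only reaches 14(W), 12(W), all W → L
n=18: only reaches 15(W), 13(W), all W → L
n=19: reaches L-position 16 → W
n=20: reaches L-position 17 → W
The starting position 20 is W: Rosa should remove 3, leaving 17, handing over an L position.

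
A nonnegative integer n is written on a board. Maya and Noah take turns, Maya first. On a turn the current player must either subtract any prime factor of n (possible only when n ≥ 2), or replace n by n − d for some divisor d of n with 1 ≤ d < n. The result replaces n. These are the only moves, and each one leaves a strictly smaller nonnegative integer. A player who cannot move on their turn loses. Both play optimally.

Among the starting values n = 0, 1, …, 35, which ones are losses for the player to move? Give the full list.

0, 1, 4, 9, 14, 20, 26, 32, 35

Positions with no move are L. A position that does have a move is losing for the player to move precisely when every available move leads to a winning position for the opponent. Fill in the labels:
n=0: no move → L
n=1: no move → L
n=2: W (go to 0, an L position)
n=3: W (go to 0, an L position)
n=4: L (options 2(W), 3(W) are all W)
n=5: W (go to 0, an L position)
n=6: W (go to 4, an L position)
n=7: W (go to 0, an L position)
n=8: W (go to 4, an L position)
n=9: L (options 6(W), 8(W) are all W)
n=10: W (go to 9, an L position)
n=11: W (go to 0, an L position)
n=12: W (go to 9, an L position)
n=13: W (go to 0, an L position)
n=14: L (options 7(W), 12(W), 13(W) are all W)
n=15: W (go to 14, an L position)
n=16: W (go to 14, an L position)
n=17: W (go to 0, an L position)
n=18: W (go to 9, an L position)
n=19: W (go to 0, an L position)
n=20: L (options 10(W), 15(W), 16(W), 18(W), 19(W) are all W)
n=21: W (go to 14, an L position)
n=22: W (go to 20, an L position)
n=23: W (go to 0, an L position)
n=24: W (go to 20, an L position)
n=25: W (go to 20, an L position)
n=26: L (options 13(W), 24(W), 25(W) are all W)
n=27: W (go to 26, an L position)
n=28: W (go to 14, an L position)
n=29: W (go to 0, an L position)
n=30: W (go to 20, an L position)
n=31: W (go to 0, an L position)
n=32: L (options 16(W), 24(W), 28(W), 30(W), 31(W) are all W)
n=33: W (go to 32, an L position)
n=34: W (go to 32, an L position)
n=35: L (options 28(W), 30(W), 34(W) are all W)
Reading off the rows marked L gives the requested list; there are 9 such values of n.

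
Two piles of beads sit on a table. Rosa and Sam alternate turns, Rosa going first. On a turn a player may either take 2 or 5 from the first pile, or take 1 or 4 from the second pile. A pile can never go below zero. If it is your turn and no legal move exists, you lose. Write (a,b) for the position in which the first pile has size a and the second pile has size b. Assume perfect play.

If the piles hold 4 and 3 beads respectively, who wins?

Rosa wins.

Compute win/loss labels from the base case upward. A position with no move is L. Any other position is W if it can reach an L in one move, else L.
No move ever increases a pile, so every position that can arise here has a ≤ 4 and b ≤ 3; it is enough to label the cells with 0 ≤ a ≤ 4 and 0 ≤ b ≤ 3.
Every move lowers a or b (never raises either), so fill the grid row by row in increasing a, and left to right within a row: each cell's successors are then already labelled.
      b=0  b=1  b=2  b=3
a=0:    L    W    L    W
a=1:    L    W    L    W
a=2:    W    L    W    L
a=3:    W    L    W    L
a=4:    L    W    L    W
Cells with no legal move (terminal, hence L): (0,0), (1,0).
The remaining L cells, each justified by listing all of its moves:
(0,2): →(0,1)(W) only, which is W, so L
(1,2): →(1,1)(W) only, which is W, so L
(2,1): →(0,1)(W), (2,0)(W) — all W, so L
(2,3): →(0,3)(W), (2,2)(W) — all W, so L
(3,1): →(1,1)(W), (3,0)(W) — all W, so L
(3,3): →(1,3)(W), (3,2)(W) — all W, so L
(4,0): →(2,0)(W) only, which is W, so L
(4,2): →(2,2)(W), (4,1)(W) — all W, so L
Every other cell has at least one move into one of the L cells above, so it is W.
From (4,3) Rosa can move to (2,3), reaching an L position.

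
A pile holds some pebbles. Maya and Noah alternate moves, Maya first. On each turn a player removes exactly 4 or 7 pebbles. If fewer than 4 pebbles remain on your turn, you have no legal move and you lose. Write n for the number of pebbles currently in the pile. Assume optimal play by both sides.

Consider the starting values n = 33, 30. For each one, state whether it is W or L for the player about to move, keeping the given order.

33: L, 30: W

Use the standard recursion: the mover loses at a terminal position; elsewhere, the mover wins exactly when some move hands the opponent an L position.
n=0: no move → L
n=1: no move → L
n=2: no move → L
n=3: no move → L
n=4: reaches L-position 0 → W
n=5: reaches L-position 1 → W
n=6: reaches L-position 2 → W
n=7: reaches L-position 3 → W
n=8: reaches L-position 1 → W
n=9: reaches L-position 2 → W
n=10: reaches L-position 3 → W
n=11: only reaches 7(W), 4(W), all W → L
n=12: only reaches 8(W), 5(W), all W → L
n=13: only reaches 9(W), 6(W), all W → L
n=14: only reaches 10(W), 7(W), all W → L
n=15: reaches L-position 11 → W
n=16: reaches L-position 12 → W
n=17: reaches L-position 13 → W
n=18: reaches L-position 14 → W
n=19: reaches L-position 12 → W
n=20: reaches L-position 13 → W
n=21: reaches L-position 14 → W
n=22: only reaches 18(W), 15(W), all W → L
n=23: only reaches 19(W), 16(W), all W → L
n=24: only reaches 20(W), 17(W), all W → L
n=25: only reaches 21(W), 18(W), all W → L
n=26: reaches L-position 22 → W
n=27: reaches L-position 23 → W
n=28: reaches L-position 24 → W
n=29: reaches L-position 25 → W
n=30: reaches L-position 23 → W
n=31: reaches L-position 24 → W
n=32: reaches L-position 25 → W
n=33: only reaches 29(W), 26(W), all W → L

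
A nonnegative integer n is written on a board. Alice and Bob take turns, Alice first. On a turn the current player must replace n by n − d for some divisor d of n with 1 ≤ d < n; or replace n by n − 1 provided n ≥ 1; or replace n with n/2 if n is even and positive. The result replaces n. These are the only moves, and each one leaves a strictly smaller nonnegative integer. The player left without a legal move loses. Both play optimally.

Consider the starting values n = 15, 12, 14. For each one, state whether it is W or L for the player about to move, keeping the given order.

15: L, 12: W, 14: W

Compute win/loss labels from the base case upward. A position with no move is L. Any other position is W if it can reach an L in one move, else L.
n=0: no move → L
n=1: reaches L-position 0 → W
n=2: only reaches 1(W), which is W → L
n=3: reaches L-position 2 → W
n=4: reaches L-position 2 → W
n=5: only reaches 4(W), which is W → L
n=6: reaches L-position 5 → W
n=7: only reaches 6(W), which is W → L
n=8: reaches L-position 7 → W
n=9: only reaches 6(W), 8(W), all W → L
n=10: reaches L-position 5 → W
n=11: only reaches 10(W), which is W → L
n=12: reaches L-position 9 → W
n=13: only reaches 12(W), which is W → L
n=14: reaches L-position 7 → W
n=15: only reaches 10(W), 12(W), 14(W), all W → L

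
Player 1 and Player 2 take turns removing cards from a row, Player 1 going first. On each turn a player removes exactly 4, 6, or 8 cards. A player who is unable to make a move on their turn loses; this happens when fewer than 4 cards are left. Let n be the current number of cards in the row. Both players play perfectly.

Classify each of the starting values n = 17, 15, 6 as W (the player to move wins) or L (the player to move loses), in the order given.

Work bottom-up. With no move the player to move loses. Otherwise the position is W if at least one move leads to an L position for the opponent, and L if every move leads to a W.
n=0: no move → L
n=1: no move → L
n=2: no move → L
n=3: no move → L
n=4: →0(L), so W
n=5: →1(L), so W
n=6: →2(L), so W
n=7: →3(L), so W
n=8: →2(L), so W
n=9: →3(L), so W
n=10: →2(L), so W
n=11: →3(L), so W
n=12: →8(W), 6(W), 4(W) — all W, so L
n=13: →9(W), 7(W), 5(W) — all W, so L
n=14: →10(W), 8(W), 6(W) — all W, so L
n=15: →11(W), 9(W), 7(W) — all W, so L
n=16: →12(L), so W
n=17: →13(L), so W

17: W, 15: L, 6: W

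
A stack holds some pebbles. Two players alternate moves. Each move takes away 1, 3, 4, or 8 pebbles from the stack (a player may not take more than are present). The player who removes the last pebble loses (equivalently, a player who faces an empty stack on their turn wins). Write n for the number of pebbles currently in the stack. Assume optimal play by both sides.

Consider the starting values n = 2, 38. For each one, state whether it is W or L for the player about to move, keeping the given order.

Use the standard recursion: the mover wins at a terminal position; elsewhere, the mover wins exactly when some move hands the opponent an L position.
n=0: no move; the opponent has just taken the last pebble and therefore loses → W
n=1: →0(W) only, which is W, so L
n=2: →1(L), so W
n=3: →2(W), 0(W) — all W, so L
n=4: →3(L), so W
n=5: →1(L), so W
n=6: →3(L), so W
n=7: →3(L), so W
n=8: →7(W), 5(W), 4(W), 0(W) — all W, so L
n=9: →8(L), so W
n=10: →9(W), 7(W), 6(W), 2(W) — all W, so L
n=11: →10(L), so W
n=12: →8(L), so W
n=13: →10(L), so W
n=14: →10(L), so W
n=15: →14(W), 12(W), 11(W), 7(W) — all W, so L
n=16: →15(L), so W
n=17: →16(W), 14(W), 13(W), 9(W) — all W, so L
n=18: →17(L), so W
n=19: →15(L), so W
n=20: →17(L), so W
n=21: →17(L), so W
n=22: →21(W), 19(W), 18(W), 14(W) — all W, so L
n=23: →22(L), so W
n=24: →23(W), 21(W), 20(W), 16(W) — all W, so L
n=25: →24(L), so W
n=26: →22(L), so W
n=27: →24(L), so W
n=28: →24(L), so W
n=29: →28(W), 26(W), 25(W), 21(W) — all W, so L
n=30: →29(L), so W
n=31: →30(W), 28(W), 27(W), 23(W) — all W, so L
n=32: →31(L), so W
n=33: →29(L), so W
n=34: →31(L), so W
n=35: →31(L), so W
n=36: →35(W), 33(W), 32(W), 28(W) — all W, so L
n=37: →36(L), so W
n=38: →37(W), 35(W), 34(W), 30(W) — all W, so L

2: W, 38: L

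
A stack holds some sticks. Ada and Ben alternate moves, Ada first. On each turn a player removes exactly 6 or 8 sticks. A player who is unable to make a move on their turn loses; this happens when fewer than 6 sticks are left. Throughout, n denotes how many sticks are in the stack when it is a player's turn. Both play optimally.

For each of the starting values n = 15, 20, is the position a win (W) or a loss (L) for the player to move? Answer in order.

Work bottom-up. With no move the player to move loses. Otherwise the position is W if at least one move leads to an L position for the opponent, and L if every move leads to a W.
n=0: no move → L
n=1: no move → L
n=2: no move → L
n=3: no move → L
n=4: no move → L
n=5: no move → L
n=6: →0(L), so W
n=7: →1(L), so W
n=8: →2(L), so W
n=9: →3(L), so W
n=10: →4(L), so W
n=11: →5(L), so W
n=12: →4(L), so W
n=13: →5(L), so W
n=14: →8(W), 6(W) — all W, so L
n=15: →9(W), 7(W) — all W, so L
n=16: →10(W), 8(W) — all W, so L
n=17: →11(W), 9(W) — all W, so L
n=18: →12(W), 10(W) — all W, so L
n=19: →13(W), 11(W) — all W, so L
n=20: →14(L), so W

15: L, 20: W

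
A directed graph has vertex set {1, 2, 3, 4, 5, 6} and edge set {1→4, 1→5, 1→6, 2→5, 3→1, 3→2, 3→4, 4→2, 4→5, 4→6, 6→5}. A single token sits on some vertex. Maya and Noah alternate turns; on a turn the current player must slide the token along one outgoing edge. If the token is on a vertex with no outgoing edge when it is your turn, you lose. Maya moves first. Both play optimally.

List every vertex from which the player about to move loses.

3, 5

Label each position W (a win for the player to move) or L (a loss). A position with no legal move is L; any other position is W exactly when some move reaches an L, and L when every move reaches a W.
Every edge goes from a vertex to one that appears earlier in the order 5, 2, 6, 4, 1, 3, so processing vertices in that order labels each vertex after all of its successors.
5: no outgoing edge → L
2: can move to 5, which is L ⇒ W
6: can move to 5, which is L ⇒ W
4: can move to 5, which is L ⇒ W
1: can move to 5, which is L ⇒ W
3: moves to 1(W), 4(W), 2(W); every one is W ⇒ L
The losing starting vertices are exactly the entries labelled L in this table (2 of them).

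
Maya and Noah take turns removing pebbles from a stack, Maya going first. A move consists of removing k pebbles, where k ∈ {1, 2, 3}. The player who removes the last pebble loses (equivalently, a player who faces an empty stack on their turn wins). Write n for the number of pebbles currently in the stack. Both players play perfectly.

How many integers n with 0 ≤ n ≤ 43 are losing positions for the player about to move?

Classify positions by backward induction: terminal positions (no move available) are W. From any other position, the mover wins iff some move reaches an L.
n=0: no move; the opponent has just taken the last pebble and therefore loses → W
n=1: →0(W) only, which is W, so L
n=2: →1(L), so W
n=3: →1(L), so W
n=4: →1(L), so W
n=5: →4(W), 3(W), 2(W) — all W, so L
n=6: →5(L), so W
n=7: →5(L), so W
n=8: →5(L), so W
n=9: →8(W), 7(W), 6(W) — all W, so L
n=10: →9(L), so W
n=11: →9(L), so W
n=12: →9(L), so W
n=13: →12(W), 11(W), 10(W) — all W, so L
n=14: →13(L), so W
n=15: →13(L), so W
n=16: →13(L), so W
n=17: →16(W), 15(W), 14(W) — all W, so L
n=18: →17(L), so W
n=19: →17(L), so W
n=20: →17(L), so W
n=21: →20(W), 19(W), 18(W) — all W, so L
n=22: →21(L), so W
n=23: →21(L), so W
n=24: →21(L), so W
n=25: →24(W), 23(W), 22(W) — all W, so L
n=26: →25(L), so W
n=27: →25(L), so W
n=28: →25(L), so W
n=29: →28(W), 27(W), 26(W) — all W, so L
n=30: →29(L), so W
n=31: →29(L), so W
n=32: →29(L), so W
n=33: →32(W), 31(W), 30(W) — all W, so L
n=34: →33(L), so W
n=35: →33(L), so W
n=36: →33(L), so W
n=37: →36(W), 35(W), 34(W) — all W, so L
n=38: →37(L), so W
n=39: →37(L), so W
n=40: →37(L), so W
n=41: →40(W), 39(W), 38(W) — all W, so L
n=42: →41(L), so W
n=43: →41(L), so W
L entries with 0 ≤ n ≤ 43: n = 1, 5, 9, 13, 17, 21, 25, 29, 33, 37, 41; that makes 11.

11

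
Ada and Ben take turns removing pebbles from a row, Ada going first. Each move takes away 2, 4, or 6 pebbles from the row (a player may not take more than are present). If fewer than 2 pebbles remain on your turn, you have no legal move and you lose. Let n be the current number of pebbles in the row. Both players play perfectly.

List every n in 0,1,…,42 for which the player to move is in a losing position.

Classify positions by backward induction: terminal positions (no move available) are L. From any other position, the mover wins iff some move reaches an L.
n=0: no move → L
n=1: no move → L
n=2: →0(L), so W
n=3: →1(L), so W
n=4: →0(L), so W
n=5: →1(L), so W
n=6: →0(L), so W
n=7: →1(L), so W
n=8: →6(W), 4(W), 2(W) — all W, so L
n=9: →7(W), 5(W), 3(W) — all W, so L
n=10: →8(L), so W
n=11: →9(L), so W
n=12: →8(L), so W
n=13: →9(L), so W
n=14: →8(L), so W
n=15: →9(L), so W
n=16: →14(W), 12(W), 10(W) — all W, so L
n=17: →15(W), 13(W), 11(W) — all W, so L
n=18: →16(L), so W
n=19: →17(L), so W
n=20: →16(L), so W
n=21: →17(L), so W
n=22: →16(L), so W
n=23: →17(L), so W
n=24: →22(W), 20(W), 18(W) — all W, so L
n=25: →23(W), 21(W), 19(W) — all W, so L
n=26: →24(L), so W
n=27: →25(L), so W
n=28: →24(L), so W
n=29: →25(L), so W
n=30: →24(L), so W
n=31: →25(L), so W
n=32: →30(W), 28(W), 26(W) — all W, so L
n=33: →31(W), 29(W), 27(W) — all W, so L
n=34: →32(L), so W
n=35: →33(L), so W
n=36: →32(L), so W
n=37: →33(L), so W
n=38: →32(L), so W
n=39: →33(L), so W
n=40: →38(W), 36(W), 34(W) — all W, so L
n=41: →39(W), 37(W), 35(W) — all W, so L
n=42: →40(L), so W
Reading off the rows marked L gives the requested list; there are 12 such values of n.

0, 1, 8, 9, 16, 17, 24, 25, 32, 33, 40, 41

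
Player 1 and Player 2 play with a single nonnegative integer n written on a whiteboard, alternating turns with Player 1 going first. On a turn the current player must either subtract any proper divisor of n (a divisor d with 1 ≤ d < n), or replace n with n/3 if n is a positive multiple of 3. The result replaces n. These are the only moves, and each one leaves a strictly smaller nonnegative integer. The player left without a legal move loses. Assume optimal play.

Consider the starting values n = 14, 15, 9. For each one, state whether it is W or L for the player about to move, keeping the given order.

Label each position W (a win for the player to move) or L (a loss). A position with no legal move is L; any other position is W exactly when some move reaches an L, and L when every move reaches a W.
n=0: no move → L
n=1: no move → L
n=2: →1(L), so W
n=3: →1(L), so W
n=4: →2(W), 3(W) — all W, so L
n=5: →4(L), so W
n=6: →4(L), so W
n=7: →6(W) only, which is W, so L
n=8: →4(L), so W
n=9: →3(W), 6(W), 8(W) — all W, so L
n=10: →9(L), so W
n=11: →10(W) only, which is W, so L
n=12: →4(L), so W
n=13: →12(W) only, which is W, so L
n=14: →7(L), so W
n=15: →5(W), 10(W), 12(W), 14(W) — all W, so L

14: W, 15: L, 9: L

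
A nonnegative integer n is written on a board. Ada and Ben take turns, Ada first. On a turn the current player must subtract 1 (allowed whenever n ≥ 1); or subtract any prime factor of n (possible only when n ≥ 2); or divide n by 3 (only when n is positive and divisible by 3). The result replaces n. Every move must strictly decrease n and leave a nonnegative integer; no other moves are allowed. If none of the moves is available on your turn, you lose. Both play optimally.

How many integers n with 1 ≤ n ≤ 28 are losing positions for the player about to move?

Positions with no move are L. A position that does have a move is losing for the player to move precisely when every available move leads to a winning position for the opponent. Fill in the labels:
n=0: no move → L
n=1: can move to 0, which is L ⇒ W
n=2: can move to 0, which is L ⇒ W
n=3: can move to 0, which is L ⇒ W
n=4: moves to 2(W), 3(W); every one is W ⇒ L
n=5: can move to 0, which is L ⇒ W
n=6: can move to 4, which is L ⇒ W
n=7: can move to 0, which is L ⇒ W
n=8: moves to 6(W), 7(W); every one is W ⇒ L
n=9: can move to 8, which is L ⇒ W
n=10: can move to 8, which is L ⇒ W
n=11: can move to 0, which is L ⇒ W
n=12: can move to 4, which is L ⇒ W
n=13: can move to 0, which is L ⇒ W
n=14: moves to 7(W), 12(W), 13(W); every one is W ⇒ L
n=15: can move to 14, which is L ⇒ W
n=16: can move to 14, which is L ⇒ W
n=17: can move to 0, which is L ⇒ W
n=18: moves to 6(W), 15(W), 16(W), 17(W); every one is W ⇒ L
n=19: can move to 0, which is L ⇒ W
n=20: can move to 18, which is L ⇒ W
n=21: can move to 14, which is L ⇒ W
n=22: moves to 11(W), 20(W), 21(W); every one is W ⇒ L
n=23: can move to 0, which is L ⇒ W
n=24: can move to 8, which is L ⇒ W
n=25: moves to 20(W), 24(W); every one is W ⇒ L
n=26: can move to 25, which is L ⇒ W
n=27: moves to 9(W), 24(W), 26(W); every one is W ⇒ L
n=28: can move to 27, which is L ⇒ W
L entries with 1 ≤ n ≤ 28 (n=0 is outside the asked range and is not counted): n = 4, 8, 14, 18, 22, 25, 27; that makes 7.

7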